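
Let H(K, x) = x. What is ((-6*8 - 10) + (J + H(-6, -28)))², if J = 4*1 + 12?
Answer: 4900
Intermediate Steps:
J = 16 (J = 4 + 12 = 16)
((-6*8 - 10) + (J + H(-6, -28)))² = ((-6*8 - 10) + (16 - 28))² = ((-48 - 10) - 12)² = (-58 - 12)² = (-70)² = 4900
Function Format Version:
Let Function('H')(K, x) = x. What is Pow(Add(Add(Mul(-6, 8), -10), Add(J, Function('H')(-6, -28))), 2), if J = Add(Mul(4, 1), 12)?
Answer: 4900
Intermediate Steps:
J = 16 (J = Add(4, 12) = 16)
Pow(Add(Add(Mul(-6, 8), -10), Add(J, Function('H')(-6, -28))), 2) = Pow(Add(Add(Mul(-6, 8), -10), Add(16, -28)), 2) = Pow(Add(Add(-48, -10), -12), 2) = Pow(Add(-58, -12), 2) = Pow(-70, 2) = 4900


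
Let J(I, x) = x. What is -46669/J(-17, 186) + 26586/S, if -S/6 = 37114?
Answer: -61889194/246543 ≈ -251.03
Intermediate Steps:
S = -222684 (S = -6*37114 = -222684)
-46669/J(-17, 186) + 26586/S = -46669/186 + 26586/(-222684) = -46669*1/186 + 26586*(-1/222684) = -46669/186 - 633/5302 = -61889194/246543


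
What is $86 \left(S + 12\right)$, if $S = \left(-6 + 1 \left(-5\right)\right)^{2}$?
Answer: $11438$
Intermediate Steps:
$S = 121$ ($S = \left(-6 - 5\right)^{2} = \left(-11\right)^{2} = 121$)
$86 \left(S + 12\right) = 86 \left(121 + 12\right) = 86 \cdot 133 = 11438$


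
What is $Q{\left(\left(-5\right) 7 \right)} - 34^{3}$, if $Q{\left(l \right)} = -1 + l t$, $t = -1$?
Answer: $-39270$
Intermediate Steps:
$Q{\left(l \right)} = -1 - l$ ($Q{\left(l \right)} = -1 + l \left(-1\right) = -1 - l$)
$Q{\left(\left(-5\right) 7 \right)} - 34^{3} = \left(-1 - \left(-5\right) 7\right) - 34^{3} = \left(-1 - -35\right) - 39304 = \left(-1 + 35\right) - 39304 = 34 - 39304 = -39270$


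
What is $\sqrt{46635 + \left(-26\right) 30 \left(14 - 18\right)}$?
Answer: $\sqrt{49755} \approx 223.06$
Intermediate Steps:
$\sqrt{46635 + \left(-26\right) 30 \left(14 - 18\right)} = \sqrt{46635 - 780 \left(14 - 18\right)} = \sqrt{46635 - -3120} = \sqrt{46635 + 3120} = \sqrt{49755}$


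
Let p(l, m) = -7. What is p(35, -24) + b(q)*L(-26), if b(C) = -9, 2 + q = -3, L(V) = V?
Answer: 227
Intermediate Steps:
q = -5 (q = -2 - 3 = -5)
p(35, -24) + b(q)*L(-26) = -7 - 9*(-26) = -7 + 234 = 227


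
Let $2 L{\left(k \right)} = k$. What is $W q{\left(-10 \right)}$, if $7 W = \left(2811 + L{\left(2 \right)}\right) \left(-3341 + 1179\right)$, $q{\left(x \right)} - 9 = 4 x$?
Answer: $\frac{188465864}{7} \approx 2.6924 \cdot 10^{7}$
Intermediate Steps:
$L{\left(k \right)} = \frac{k}{2}$
$q{\left(x \right)} = 9 + 4 x$
$W = - \frac{6079544}{7}$ ($W = \frac{\left(2811 + \frac{1}{2} \cdot 2\right) \left(-3341 + 1179\right)}{7} = \frac{\left(2811 + 1\right) \left(-2162\right)}{7} = \frac{2812 \left(-2162\right)}{7} = \frac{1}{7} \left(-6079544\right) = - \frac{6079544}{7} \approx -8.6851 \cdot 10^{5}$)
$W q{\left(-10 \right)} = - \frac{6079544 \left(9 + 4 \left(-10\right)\right)}{7} = - \frac{6079544 \left(9 - 40\right)}{7} = \left(- \frac{6079544}{7}\right) \left(-31\right) = \frac{188465864}{7}$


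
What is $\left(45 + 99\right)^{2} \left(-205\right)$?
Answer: $-4250880$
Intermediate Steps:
$\left(45 + 99\right)^{2} \left(-205\right) = 144^{2} \left(-205\right) = 20736 \left(-205\right) = -4250880$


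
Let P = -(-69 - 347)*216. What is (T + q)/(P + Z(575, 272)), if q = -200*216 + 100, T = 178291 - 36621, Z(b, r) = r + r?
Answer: 9857/9040 ≈ 1.0904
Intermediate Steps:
Z(b, r) = 2*r
T = 141670
q = -43100 (q = -43200 + 100 = -43100)
P = 89856 (P = -(-416)*216 = -1*(-89856) = 89856)
(T + q)/(P + Z(575, 272)) = (141670 - 43100)/(89856 + 2*272) = 98570/(89856 + 544) = 98570/90400 = 98570*(1/90400) = 9857/9040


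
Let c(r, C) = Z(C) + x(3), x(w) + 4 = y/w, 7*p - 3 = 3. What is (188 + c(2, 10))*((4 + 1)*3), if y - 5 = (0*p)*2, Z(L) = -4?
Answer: 2725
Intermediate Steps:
p = 6/7 (p = 3/7 + (⅐)*3 = 3/7 + 3/7 = 6/7 ≈ 0.85714)
y = 5 (y = 5 + (0*(6/7))*2 = 5 + 0*2 = 5 + 0 = 5)
x(w) = -4 + 5/w
c(r, C) = -19/3 (c(r, C) = -4 + (-4 + 5/3) = -4 - 7/3 = -19/3)
(188 + c(2, 10))*((4 + 1)*3) = (188 - 19/3)*((4 + 1)*3) = 545*(5*3)/3 = (545/3)*15 = 2725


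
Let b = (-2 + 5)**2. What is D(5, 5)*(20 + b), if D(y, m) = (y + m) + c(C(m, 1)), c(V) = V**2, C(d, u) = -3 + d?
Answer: 406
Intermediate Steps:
b = 9 (b = 3**2 = 9)
D(y, m) = m + y + (-3 + m)**2 (D(y, m) = (y + m) + (-3 + m)**2 = (m + y) + (-3 + m)**2 = m + y + (-3 + m)**2)
D(5, 5)*(20 + b) = (5 + 5 + (-3 + 5)**2)*(20 + 9) = (5 + 5 + 2**2)*29 = (5 + 5 + 4)*29 = 14*29 = 406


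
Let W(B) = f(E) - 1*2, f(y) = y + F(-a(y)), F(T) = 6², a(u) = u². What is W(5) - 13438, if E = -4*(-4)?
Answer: -13388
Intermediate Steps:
F(T) = 36
E = 16
f(y) = 36 + y (f(y) = y + 36 = 36 + y)
W(B) = 50 (W(B) = (36 + 16) - 1*2 = 52 - 2 = 50)
W(5) - 13438 = 50 - 13438 = -13388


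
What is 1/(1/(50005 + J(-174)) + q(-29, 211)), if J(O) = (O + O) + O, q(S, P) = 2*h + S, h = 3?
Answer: -49483/1138108 ≈ -0.043478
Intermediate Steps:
q(S, P) = 6 + S (q(S, P) = 2*3 + S = 6 + S)
J(O) = 3*O (J(O) = 2*O + O = 3*O)
1/(1/(50005 + J(-174)) + q(-29, 211)) = 1/(1/(50005 + 3*(-174)) + (6 - 29)) = 1/(1/(50005 - 522) - 23) = 1/(1/49483 - 23) = 1/(-1138108/49483) = -49483/1138108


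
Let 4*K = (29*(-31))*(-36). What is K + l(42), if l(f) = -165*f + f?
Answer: 1203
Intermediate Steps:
K = 8091 (K = ((29*(-31))*(-36))/4 = (-899*(-36))/4 = (¼)*32364 = 8091)
l(f) = -164*f
K + l(42) = 8091 - 164*42 = 8091 - 6888 = 1203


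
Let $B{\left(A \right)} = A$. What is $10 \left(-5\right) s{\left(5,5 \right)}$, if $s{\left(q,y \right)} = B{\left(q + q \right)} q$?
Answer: $-2500$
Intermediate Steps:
$s{\left(q,y \right)} = 2 q^{2}$ ($s{\left(q,y \right)} = \left(q + q\right) q = 2 q q = 2 q^{2}$)
$10 \left(-5\right) s{\left(5,5 \right)} = 10 \left(-5\right) 2 \cdot 5^{2} = - 50 \cdot 2 \cdot 25 = \left(-50\right) 50 = -2500$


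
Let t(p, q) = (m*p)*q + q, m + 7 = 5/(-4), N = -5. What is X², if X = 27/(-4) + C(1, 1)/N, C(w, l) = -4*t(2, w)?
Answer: 146689/400 ≈ 366.72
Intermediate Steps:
m = -33/4 (m = -7 + 5/(-4) = -7 + 5*(-¼) = -7 - 5/4 = -33/4 ≈ -8.2500)
t(p, q) = q - 33*p*q/4 (t(p, q) = (-33*p/4)*q + q = -33*p*q/4 + q = q - 33*p*q/4)
C(w, l) = 62*w (C(w, l) = -w*(4 - 33*2) = -w*(4 - 66) = -w*(-62) = -(-62)*w = 62*w)
X = -383/20 (X = 27/(-4) + (62*1)/(-5) = 27*(-¼) + 62*(-⅕) = -27/4 - 62/5 = -383/20 ≈ -19.150)
X² = (-383/20)² = 146689/400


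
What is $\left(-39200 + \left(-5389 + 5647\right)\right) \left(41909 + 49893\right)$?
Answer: $-3574953484$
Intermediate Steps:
$\left(-39200 + \left(-5389 + 5647\right)\right) \left(41909 + 49893\right) = \left(-39200 + 258\right) 91802 = \left(-38942\right) 91802 = -3574953484$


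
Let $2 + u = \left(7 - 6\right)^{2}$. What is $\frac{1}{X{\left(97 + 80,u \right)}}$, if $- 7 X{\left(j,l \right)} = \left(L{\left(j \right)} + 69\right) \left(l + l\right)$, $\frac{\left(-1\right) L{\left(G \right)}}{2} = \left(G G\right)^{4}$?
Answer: $- \frac{7}{3853418004487800186} \approx -1.8166 \cdot 10^{-18}$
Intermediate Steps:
$L{\left(G \right)} = - 2 G^{8}$ ($L{\left(G \right)} = - 2 \left(G G\right)^{4} = - 2 \left(G^{2}\right)^{4} = - 2 G^{8}$)
$u = -1$ ($u = -2 + \left(7 - 6\right)^{2} = -2 + 1^{2} = -2 + 1 = -1$)
$X{\left(j,l \right)} = - \frac{2 l \left(69 - 2 j^{8}\right)}{7}$ ($X{\left(j,l \right)} = - \frac{\left(- 2 j^{8} + 69\right) \left(l + l\right)}{7} = - \frac{\left(69 - 2 j^{8}\right) 2 l}{7} = - \frac{2 l \left(69 - 2 j^{8}\right)}{7}$)
$\frac{1}{X{\left(97 + 80,u \right)}} = \frac{1}{\frac{2}{7} \left(-1\right) \left(-69 + 2 \left(97 + 80\right)^{8}\right)} = \frac{1}{\frac{2}{7} \left(-1\right) \left(-69 + 2 \cdot 177^{8}\right)} = \frac{1}{\frac{2}{7} \left(-1\right) \left(-69 + 2 \cdot 963354501121950081\right)} = \frac{1}{\frac{2}{7} \left(-1\right) \left(-69 + 1926709002243900162\right)} = \frac{1}{\frac{2}{7} \left(-1\right) 1926709002243900093} = \frac{1}{- \frac{3853418004487800186}{7}} = - \frac{7}{3853418004487800186}$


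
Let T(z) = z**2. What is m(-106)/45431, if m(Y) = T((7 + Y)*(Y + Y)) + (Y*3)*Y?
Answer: 440529852/45431 ≈ 9696.7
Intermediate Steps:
m(Y) = 3*Y**2 + 4*Y**2*(7 + Y)**2 (m(Y) = ((7 + Y)*(Y + Y))**2 + (Y*3)*Y = ((7 + Y)*(2*Y))**2 + (3*Y)*Y = (2*Y*(7 + Y))**2 + 3*Y**2 = 4*Y**2*(7 + Y)**2 + 3*Y**2 = 3*Y**2 + 4*Y**2*(7 + Y)**2)
m(-106)/45431 = ((-106)**2*(3 + 4*(7 - 106)**2))/45431 = (11236*(3 + 4*(-99)**2))*(1/45431) = (11236*(3 + 4*9801))*(1/45431) = (11236*(3 + 39204))*(1/45431) = (11236*39207)*(1/45431) = 440529852*(1/45431) = 440529852/45431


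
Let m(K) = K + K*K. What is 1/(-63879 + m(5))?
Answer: -1/63849 ≈ -1.5662e-5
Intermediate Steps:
m(K) = K + K**2
1/(-63879 + m(5)) = 1/(-63879 + 5*(1 + 5)) = 1/(-63879 + 5*6) = 1/(-63879 + 30) = 1/(-63849) = -1/63849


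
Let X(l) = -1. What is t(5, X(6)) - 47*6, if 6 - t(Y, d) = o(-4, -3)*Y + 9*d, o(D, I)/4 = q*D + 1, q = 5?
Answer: 113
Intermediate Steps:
o(D, I) = 4 + 20*D (o(D, I) = 4*(5*D + 1) = 4*(1 + 5*D) = 4 + 20*D)
t(Y, d) = 6 - 9*d + 76*Y (t(Y, d) = 6 - ((4 + 20*(-4))*Y + 9*d) = 6 - ((4 - 80)*Y + 9*d) = 6 - (-76*Y + 9*d) = 6 + (-9*d + 76*Y) = 6 - 9*d + 76*Y)
t(5, X(6)) - 47*6 = (6 - 9*(-1) + 76*5) - 47*6 = (6 + 9 + 380) - 282 = 395 - 282 = 113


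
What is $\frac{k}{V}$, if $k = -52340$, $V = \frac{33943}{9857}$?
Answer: $- \frac{515915380}{33943} \approx -15199.0$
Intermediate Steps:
$V = \frac{33943}{9857}$ ($V = 33943 \cdot \frac{1}{9857} = \frac{33943}{9857} \approx 3.4435$)
$\frac{k}{V} = - \frac{52340}{\frac{33943}{9857}} = \left(-52340\right) \frac{9857}{33943} = - \frac{515915380}{33943}$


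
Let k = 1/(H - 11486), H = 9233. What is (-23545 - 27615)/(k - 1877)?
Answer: 57631740/2114441 ≈ 27.256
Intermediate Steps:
k = -1/2253 (k = 1/(9233 - 11486) = 1/(-2253) = -1/2253 ≈ -0.00044385)
(-23545 - 27615)/(k - 1877) = (-23545 - 27615)/(-1/2253 - 1877) = -51160/(-4228882/2253) = -51160*(-2253/4228882) = 57631740/2114441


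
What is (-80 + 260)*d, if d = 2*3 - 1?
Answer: 900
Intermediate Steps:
d = 5 (d = 6 - 1 = 5)
(-80 + 260)*d = (-80 + 260)*5 = 180*5 = 900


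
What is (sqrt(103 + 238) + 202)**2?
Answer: (202 + sqrt(341))**2 ≈ 48605.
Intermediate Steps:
(sqrt(103 + 238) + 202)**2 = (sqrt(341) + 202)**2 = (202 + sqrt(341))**2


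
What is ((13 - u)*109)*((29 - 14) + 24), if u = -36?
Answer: 208299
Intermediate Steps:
((13 - u)*109)*((29 - 14) + 24) = ((13 - 1*(-36))*109)*((29 - 14) + 24) = ((13 + 36)*109)*(15 + 24) = (49*109)*39 = 5341*39 = 208299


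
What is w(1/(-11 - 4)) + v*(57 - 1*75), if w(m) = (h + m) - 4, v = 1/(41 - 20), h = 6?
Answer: 113/105 ≈ 1.0762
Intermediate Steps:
v = 1/21 ≈ 0.047619
w(m) = 2 + m (w(m) = (6 + m) - 4 = 2 + m)
w(1/(-11 - 4)) + v*(57 - 1*75) = (2 + 1/(-11 - 4)) + (57 - 1*75)/21 = (2 + 1/(-15)) + (57 - 75)/21 = (2 - 1/15) + (1/21)*(-18) = 29/15 - 6/7 = 113/105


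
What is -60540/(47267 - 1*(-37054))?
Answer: -20180/28107 ≈ -0.71797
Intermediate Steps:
-60540/(47267 - 1*(-37054)) = -60540/(47267 + 37054) = -60540/84321 = -60540*1/84321 = -20180/28107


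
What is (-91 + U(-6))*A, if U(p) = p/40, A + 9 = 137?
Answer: -58336/5 ≈ -11667.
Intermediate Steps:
A = 128 (A = -9 + 137 = 128)
U(p) = p/40 (U(p) = p*(1/40) = p/40)
(-91 + U(-6))*A = (-91 + (1/40)*(-6))*128 = (-91 - 3/20)*128 = -1823/20*128 = -58336/5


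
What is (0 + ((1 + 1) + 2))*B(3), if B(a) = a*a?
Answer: 36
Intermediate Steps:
B(a) = a²
(0 + ((1 + 1) + 2))*B(3) = (0 + ((1 + 1) + 2))*3² = (0 + (2 + 2))*9 = (0 + 4)*9 = 4*9 = 36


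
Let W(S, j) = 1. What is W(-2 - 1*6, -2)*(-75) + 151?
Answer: 76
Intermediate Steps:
W(-2 - 1*6, -2)*(-75) + 151 = 1*(-75) + 151 = -75 + 151 = 76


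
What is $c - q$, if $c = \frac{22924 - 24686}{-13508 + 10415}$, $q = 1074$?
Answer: $- \frac{3320120}{3093} \approx -1073.4$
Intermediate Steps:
$c = \frac{1762}{3093}$ ($c = - \frac{1762}{-3093} = \left(-1762\right) \left(- \frac{1}{3093}\right) = \frac{1762}{3093} \approx 0.56967$)
$c - q = \frac{1762}{3093} - 1074 = - \frac{3320120}{3093}$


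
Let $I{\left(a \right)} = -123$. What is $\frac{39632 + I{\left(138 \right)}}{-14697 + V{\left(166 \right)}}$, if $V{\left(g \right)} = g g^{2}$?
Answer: $\frac{39509}{4559599} \approx 0.008665$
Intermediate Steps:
$V{\left(g \right)} = g^{3}$
$\frac{39632 + I{\left(138 \right)}}{-14697 + V{\left(166 \right)}} = \frac{39632 - 123}{-14697 + 166^{3}} = \frac{39509}{-14697 + 4574296} = \frac{39509}{4559599}$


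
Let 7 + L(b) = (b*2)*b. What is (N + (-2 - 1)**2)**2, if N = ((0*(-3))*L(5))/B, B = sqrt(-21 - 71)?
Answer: 81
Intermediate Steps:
L(b) = -7 + 2*b**2 (L(b) = -7 + (b*2)*b = -7 + (2*b)*b = -7 + 2*b**2)
B = 2*I*sqrt(23) (B = sqrt(-92) = 2*I*sqrt(23) ≈ 9.5917*I)
N = 0 (N = ((0*(-3))*(-7 + 2*5**2))/((2*I*sqrt(23))) = (0*(-7 + 2*25))*(-I*sqrt(23)/46) = (0*(-7 + 50))*(-I*sqrt(23)/46) = (0*43)*(-I*sqrt(23)/46) = 0*(-I*sqrt(23)/46) = 0)
(N + (-2 - 1)**2)**2 = (0 + (-2 - 1)**2)**2 = (0 + (-3)**2)**2 = (0 + 9)**2 = 9**2 = 81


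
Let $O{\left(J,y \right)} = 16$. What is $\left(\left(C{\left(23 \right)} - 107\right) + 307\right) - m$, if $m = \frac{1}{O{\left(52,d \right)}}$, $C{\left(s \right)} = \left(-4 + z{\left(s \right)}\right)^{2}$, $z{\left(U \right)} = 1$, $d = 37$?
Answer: $\frac{3343}{16} \approx 208.94$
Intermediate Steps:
$C{\left(s \right)} = 9$ ($C{\left(s \right)} = \left(-4 + 1\right)^{2} = \left(-3\right)^{2} = 9$)
$m = \frac{1}{16} \approx 0.0625$
$\left(\left(C{\left(23 \right)} - 107\right) + 307\right) - m = \left(\left(9 - 107\right) + 307\right) - \frac{1}{16} = \left(-98 + 307\right) - \frac{1}{16} = 209 - \frac{1}{16} = \frac{3343}{16}$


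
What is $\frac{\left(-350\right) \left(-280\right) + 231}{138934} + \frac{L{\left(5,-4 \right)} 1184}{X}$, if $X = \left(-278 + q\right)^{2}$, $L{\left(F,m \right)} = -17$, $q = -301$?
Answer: $\frac{30134595119}{46576373094} \approx 0.64699$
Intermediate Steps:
$X = 335241$ ($X = \left(-278 - 301\right)^{2} = \left(-579\right)^{2} = 335241$)
$\frac{\left(-350\right) \left(-280\right) + 231}{138934} + \frac{L{\left(5,-4 \right)} 1184}{X} = \frac{\left(-350\right) \left(-280\right) + 231}{138934} + \frac{\left(-17\right) 1184}{335241} = \left(98000 + 231\right) \frac{1}{138934} - \frac{20128}{335241} = 98231 \cdot \frac{1}{138934} - \frac{20128}{335241} = \frac{98231}{138934} - \frac{20128}{335241} = \frac{30134595119}{46576373094}$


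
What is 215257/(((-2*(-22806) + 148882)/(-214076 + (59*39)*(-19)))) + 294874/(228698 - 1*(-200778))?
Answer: -2979062677848648/10441313143 ≈ -2.8532e+5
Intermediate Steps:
215257/(((-2*(-22806) + 148882)/(-214076 + (59*39)*(-19)))) + 294874/(228698 - 1*(-200778)) = 215257/(((45612 + 148882)/(-214076 + 2301*(-19)))) + 294874/(228698 + 200778) = 215257/((194494/(-214076 - 43719))) + 294874/429476 = 215257/((194494/(-257795))) + 294874*(1/429476) = 215257/((194494*(-1/257795))) + 147437/214738 = 215257/(-194494/257795) + 147437/214738 = 215257*(-257795/194494) + 147437/214738 = -55492178315/194494 + 147437/214738 = -2979062677848648/10441313143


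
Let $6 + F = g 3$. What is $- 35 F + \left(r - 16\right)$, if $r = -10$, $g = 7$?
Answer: $-551$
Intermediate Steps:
$F = 15$ ($F = -6 + 7 \cdot 3 = -6 + 21 = 15$)
$- 35 F + \left(r - 16\right) = \left(-35\right) 15 - 26 = -525 - 26 = -551$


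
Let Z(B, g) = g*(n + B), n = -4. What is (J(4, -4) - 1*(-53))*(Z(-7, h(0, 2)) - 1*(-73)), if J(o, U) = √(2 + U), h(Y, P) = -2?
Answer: 5035 + 95*I*√2 ≈ 5035.0 + 134.35*I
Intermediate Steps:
Z(B, g) = g*(-4 + B)
(J(4, -4) - 1*(-53))*(Z(-7, h(0, 2)) - 1*(-73)) = (√(2 - 4) - 1*(-53))*(-2*(-4 - 7) - 1*(-73)) = (√(-2) + 53)*(-2*(-11) + 73) = (I*√2 + 53)*(22 + 73) = (53 + I*√2)*95 = 5035 + 95*I*√2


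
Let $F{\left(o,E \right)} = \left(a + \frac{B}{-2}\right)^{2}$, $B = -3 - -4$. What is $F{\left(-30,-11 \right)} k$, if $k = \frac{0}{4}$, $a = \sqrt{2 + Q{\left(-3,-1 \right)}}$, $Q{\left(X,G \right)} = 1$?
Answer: $0$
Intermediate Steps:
$B = 1$ ($B = -3 + 4 = 1$)
$a = \sqrt{3}$ ($a = \sqrt{2 + 1} = \sqrt{3} \approx 1.732$)
$k = 0$ ($k = 0 \cdot \frac{1}{4} = 0$)
$F{\left(o,E \right)} = \left(- \frac{1}{2} + \sqrt{3}\right)^{2}$ ($F{\left(o,E \right)} = \left(\sqrt{3} + 1 \frac{1}{-2}\right)^{2} = \left(\sqrt{3} + 1 \left(- \frac{1}{2}\right)\right)^{2} = \left(\sqrt{3} - \frac{1}{2}\right)^{2} = \left(- \frac{1}{2} + \sqrt{3}\right)^{2}$)
$F{\left(-30,-11 \right)} k = \left(\frac{13}{4} - \sqrt{3}\right) 0 = 0$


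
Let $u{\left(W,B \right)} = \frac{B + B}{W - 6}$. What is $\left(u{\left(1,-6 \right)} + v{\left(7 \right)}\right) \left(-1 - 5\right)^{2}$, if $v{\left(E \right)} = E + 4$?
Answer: $\frac{2412}{5} \approx 482.4$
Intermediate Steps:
$u{\left(W,B \right)} = \frac{2 B}{-6 + W}$
$v{\left(E \right)} = 4 + E$
$\left(u{\left(1,-6 \right)} + v{\left(7 \right)}\right) \left(-1 - 5\right)^{2} = \left(2 \left(-6\right) \frac{1}{-6 + 1} + \left(4 + 7\right)\right) \left(-1 - 5\right)^{2} = \left(2 \left(-6\right) \frac{1}{-5} + 11\right) \left(-6\right)^{2} = \left(2 \left(-6\right) \left(- \frac{1}{5}\right) + 11\right) 36 = \left(\frac{12}{5} + 11\right) 36 = \frac{67}{5} \cdot 36 = \frac{2412}{5}$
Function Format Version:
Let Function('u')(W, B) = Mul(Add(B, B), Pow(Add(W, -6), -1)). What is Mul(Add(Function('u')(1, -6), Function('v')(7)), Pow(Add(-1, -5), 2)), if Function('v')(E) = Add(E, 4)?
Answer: Rational(2412, 5) ≈ 482.40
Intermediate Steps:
Function('u')(W, B) = Mul(2, B, Pow(Add(-6, W), -1)) (Function('u')(W, B) = Mul(Mul(2, B), Pow(Add(-6, W), -1)) = Mul(2, B, Pow(Add(-6, W), -1)))
Function('v')(E) = Add(4, E)
Mul(Add(Function('u')(1, -6), Function('v')(7)), Pow(Add(-1, -5), 2)) = Mul(Add(Mul(2, -6, Pow(Add(-6, 1), -1)), Add(4, 7)), Pow(Add(-1, -5), 2)) = Mul(Add(Mul(2, -6, Pow(-5, -1)), 11), Pow(-6, 2)) = Mul(Add(Mul(2, -6, Rational(-1, 5)), 11), 36) = Mul(Add(Rational(12, 5), 11), 36) = Mul(Rational(67, 5), 36) = Rational(2412, 5)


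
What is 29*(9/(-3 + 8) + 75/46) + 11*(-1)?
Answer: 20351/230 ≈ 88.483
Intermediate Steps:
29*(9/(-3 + 8) + 75/46) + 11*(-1) = 29*(9/5 + 75*(1/46)) - 11 = 29*(9*(⅕) + 75/46) - 11 = 29*(9/5 + 75/46) - 11 = 29*(789/230) - 11 = 22881/230 - 11 = 20351/230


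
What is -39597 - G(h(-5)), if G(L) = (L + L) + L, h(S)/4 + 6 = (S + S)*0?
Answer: -39525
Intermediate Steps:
h(S) = -24 (h(S) = -24 + 4*((S + S)*0) = -24 + 4*((2*S)*0) = -24 + 4*0 = -24 + 0 = -24)
G(L) = 3*L (G(L) = 2*L + L = 3*L)
-39597 - G(h(-5)) = -39597 - 3*(-24) = -39597 - 1*(-72) = -39597 + 72 = -39525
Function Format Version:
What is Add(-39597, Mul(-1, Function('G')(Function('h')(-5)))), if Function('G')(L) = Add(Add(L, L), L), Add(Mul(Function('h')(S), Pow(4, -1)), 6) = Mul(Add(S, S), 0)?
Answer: -39525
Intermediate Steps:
Function('h')(S) = -24 (Function('h')(S) = Add(-24, Mul(4, Mul(Add(S, S), 0))) = Add(-24, Mul(4, Mul(Mul(2, S), 0))) = Add(-24, Mul(4, 0)) = Add(-24, 0) = -24)
Function('G')(L) = Mul(3, L) (Function('G')(L) = Add(Mul(2, L), L) = Mul(3, L))
Add(-39597, Mul(-1, Function('G')(Function('h')(-5)))) = Add(-39597, Mul(-1, Mul(3, -24))) = Add(-39597, Mul(-1, -72)) = Add(-39597, 72) = -39525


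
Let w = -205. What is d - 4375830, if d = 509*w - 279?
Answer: -4480454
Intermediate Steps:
d = -104624 (d = 509*(-205) - 279 = -104345 - 279 = -104624)
d - 4375830 = -104624 - 4375830 = -4480454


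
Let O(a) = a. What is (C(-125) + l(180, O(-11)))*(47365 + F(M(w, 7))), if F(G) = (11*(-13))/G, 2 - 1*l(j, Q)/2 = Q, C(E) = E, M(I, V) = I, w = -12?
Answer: -18761259/4 ≈ -4.6903e+6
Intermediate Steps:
l(j, Q) = 4 - 2*Q
F(G) = -143/G
(C(-125) + l(180, O(-11)))*(47365 + F(M(w, 7))) = (-125 + (4 - 2*(-11)))*(47365 - 143/(-12)) = (-125 + (4 + 22))*(47365 - 143*(-1/12)) = (-125 + 26)*(47365 + 143/12) = -99*568523/12 = -18761259/4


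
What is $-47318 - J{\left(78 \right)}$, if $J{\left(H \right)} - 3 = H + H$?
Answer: $-47477$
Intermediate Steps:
$J{\left(H \right)} = 3 + 2 H$ ($J{\left(H \right)} = 3 + \left(H + H\right) = 3 + 2 H$)
$-47318 - J{\left(78 \right)} = -47318 - \left(3 + 2 \cdot 78\right) = -47318 - \left(3 + 156\right) = -47318 - 159 = -47477$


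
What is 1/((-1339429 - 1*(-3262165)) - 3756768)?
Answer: -1/1834032 ≈ -5.4525e-7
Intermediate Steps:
1/((-1339429 - 1*(-3262165)) - 3756768) = 1/((-1339429 + 3262165) - 3756768) = 1/(1922736 - 3756768) = 1/(-1834032) = -1/1834032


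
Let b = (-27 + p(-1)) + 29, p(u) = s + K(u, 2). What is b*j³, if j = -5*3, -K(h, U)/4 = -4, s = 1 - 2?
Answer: -57375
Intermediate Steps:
s = -1
K(h, U) = 16 (K(h, U) = -4*(-4) = 16)
j = -15
p(u) = 15 (p(u) = -1 + 16 = 15)
b = 17 (b = (-27 + 15) + 29 = -12 + 29 = 17)
b*j³ = 17*(-15)³ = 17*(-3375) = -57375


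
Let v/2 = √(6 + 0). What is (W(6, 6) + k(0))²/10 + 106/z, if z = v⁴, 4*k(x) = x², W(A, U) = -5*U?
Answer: 25973/288 ≈ 90.184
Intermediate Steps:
v = 2*√6 (v = 2*√(6 + 0) = 2*√6 ≈ 4.8990)
k(x) = x²/4
z = 576 (z = (2*√6)⁴ = 576)
(W(6, 6) + k(0))²/10 + 106/z = (-5*6 + (¼)*0²)²/10 + 106/576 = (-30 + (¼)*0)²*(⅒) + 106*(1/576) = (-30 + 0)²*(⅒) + 53/288 = (-30)²*(⅒) + 53/288 = 900*(⅒) + 53/288 = 90 + 53/288 = 25973/288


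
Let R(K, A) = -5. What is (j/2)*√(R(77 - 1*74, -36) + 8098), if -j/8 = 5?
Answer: -20*√8093 ≈ -1799.2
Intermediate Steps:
j = -40 (j = -8*5 = -40)
(j/2)*√(R(77 - 1*74, -36) + 8098) = (-40/2)*√(-5 + 8098) = (-40*½)*√8093 = -20*√8093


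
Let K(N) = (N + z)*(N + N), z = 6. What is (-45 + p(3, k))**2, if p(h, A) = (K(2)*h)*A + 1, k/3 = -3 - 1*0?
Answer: 824464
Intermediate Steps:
K(N) = 2*N*(6 + N) (K(N) = (N + 6)*(N + N) = (6 + N)*(2*N) = 2*N*(6 + N))
k = -9 (k = 3*(-3 - 1*0) = 3*(-3 + 0) = 3*(-3) = -9)
p(h, A) = 1 + 32*A*h (p(h, A) = ((2*2*(6 + 2))*h)*A + 1 = ((2*2*8)*h)*A + 1 = (32*h)*A + 1 = 32*A*h + 1 = 1 + 32*A*h)
(-45 + p(3, k))**2 = (-45 + (1 + 32*(-9)*3))**2 = (-45 + (1 - 864))**2 = (-45 - 863)**2 = (-908)**2 = 824464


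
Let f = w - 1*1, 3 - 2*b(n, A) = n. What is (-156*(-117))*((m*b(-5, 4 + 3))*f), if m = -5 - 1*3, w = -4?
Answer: 2920320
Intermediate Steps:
b(n, A) = 3/2 - n/2
f = -5 (f = -4 - 1*1 = -4 - 1 = -5)
m = -8 (m = -5 - 3 = -8)
(-156*(-117))*((m*b(-5, 4 + 3))*f) = (-156*(-117))*(-8*(3/2 - ½*(-5))*(-5)) = 18252*(-8*(3/2 + 5/2)*(-5)) = 18252*(-8*4*(-5)) = 18252*(-32*(-5)) = 18252*160 = 2920320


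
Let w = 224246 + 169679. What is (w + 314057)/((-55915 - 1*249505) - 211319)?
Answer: -707982/516739 ≈ -1.3701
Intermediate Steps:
w = 393925
(w + 314057)/((-55915 - 1*249505) - 211319) = (393925 + 314057)/((-55915 - 1*249505) - 211319) = 707982/((-55915 - 249505) - 211319) = 707982/(-305420 - 211319) = 707982/(-516739) = 707982*(-1/516739) = -707982/516739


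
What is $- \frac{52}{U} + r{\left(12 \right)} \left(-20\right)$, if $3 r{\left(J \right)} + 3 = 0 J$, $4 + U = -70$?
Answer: $\frac{766}{37} \approx 20.703$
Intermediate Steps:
$U = -74$ ($U = -4 - 70 = -74$)
$r{\left(J \right)} = -1$ ($r{\left(J \right)} = -1 + \frac{0 J}{3} = -1 + \frac{1}{3} \cdot 0 = -1 + 0 = -1$)
$- \frac{52}{U} + r{\left(12 \right)} \left(-20\right) = - \frac{52}{-74} - -20 = \left(-52\right) \left(- \frac{1}{74}\right) + 20 = \frac{26}{37} + 20 = \frac{766}{37}$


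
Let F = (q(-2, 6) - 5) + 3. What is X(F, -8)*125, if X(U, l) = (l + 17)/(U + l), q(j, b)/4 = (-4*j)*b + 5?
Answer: 1125/202 ≈ 5.5693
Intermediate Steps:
q(j, b) = 20 - 16*b*j (q(j, b) = 4*((-4*j)*b + 5) = 4*(-4*b*j + 5) = 4*(5 - 4*b*j) = 20 - 16*b*j)
F = 210 (F = ((20 - 16*6*(-2)) - 5) + 3 = ((20 + 192) - 5) + 3 = (212 - 5) + 3 = 207 + 3 = 210)
X(U, l) = (17 + l)/(U + l)
X(F, -8)*125 = ((17 - 8)/(210 - 8))*125 = (9/202)*125 = 1125/202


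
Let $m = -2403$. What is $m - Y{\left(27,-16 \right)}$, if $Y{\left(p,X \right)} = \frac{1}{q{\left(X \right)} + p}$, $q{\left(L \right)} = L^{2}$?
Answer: $- \frac{680050}{283} \approx -2403.0$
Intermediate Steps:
$Y{\left(p,X \right)} = \frac{1}{p + X^{2}}$ ($Y{\left(p,X \right)} = \frac{1}{X^{2} + p} = \frac{1}{p + X^{2}}$)
$m - Y{\left(27,-16 \right)} = -2403 - \frac{1}{27 + \left(-16\right)^{2}} = -2403 - \frac{1}{27 + 256} = -2403 - \frac{1}{283} = - \frac{680050}{283}$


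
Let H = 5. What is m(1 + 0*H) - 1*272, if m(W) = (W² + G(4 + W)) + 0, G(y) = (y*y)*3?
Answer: -196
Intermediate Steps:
G(y) = 3*y² (G(y) = y²*3 = 3*y²)
m(W) = W² + 3*(4 + W)² (m(W) = (W² + 3*(4 + W)²) + 0 = W² + 3*(4 + W)²)
m(1 + 0*H) - 1*272 = ((1 + 0*5)² + 3*(4 + (1 + 0*5))²) - 1*272 = ((1 + 0)² + 3*(4 + (1 + 0))²) - 272 = (1² + 3*(4 + 1)²) - 272 = (1 + 3*5²) - 272 = (1 + 3*25) - 272 = (1 + 75) - 272 = 76 - 272 = -196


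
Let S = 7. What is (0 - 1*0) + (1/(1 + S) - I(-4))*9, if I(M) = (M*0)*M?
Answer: 9/8 ≈ 1.1250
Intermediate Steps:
I(M) = 0 (I(M) = 0*M = 0)
(0 - 1*0) + (1/(1 + S) - I(-4))*9 = (0 - 1*0) + (1/(1 + 7) - 1*0)*9 = (0 + 0) + (1/8 + 0)*9 = 0 + (1/8 + 0)*9 = 0 + (1/8)*9 = 0 + 9/8 = 9/8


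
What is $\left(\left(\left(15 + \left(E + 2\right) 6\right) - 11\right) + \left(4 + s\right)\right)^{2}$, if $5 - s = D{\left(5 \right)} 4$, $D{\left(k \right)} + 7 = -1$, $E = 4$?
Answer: $6561$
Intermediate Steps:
$D{\left(k \right)} = -8$ ($D{\left(k \right)} = -7 - 1 = -8$)
$s = 37$ ($s = 5 - \left(-8\right) 4 = 5 - -32 = 5 + 32 = 37$)
$\left(\left(\left(15 + \left(E + 2\right) 6\right) - 11\right) + \left(4 + s\right)\right)^{2} = \left(\left(\left(15 + \left(4 + 2\right) 6\right) - 11\right) + \left(4 + 37\right)\right)^{2} = \left(\left(\left(15 + 6 \cdot 6\right) - 11\right) + 41\right)^{2} = \left(\left(\left(15 + 36\right) - 11\right) + 41\right)^{2} = \left(\left(51 - 11\right) + 41\right)^{2} = \left(40 + 41\right)^{2} = 81^{2} = 6561$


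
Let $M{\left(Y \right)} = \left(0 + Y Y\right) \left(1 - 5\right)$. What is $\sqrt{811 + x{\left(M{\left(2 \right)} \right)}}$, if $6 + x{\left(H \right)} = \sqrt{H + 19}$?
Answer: $\sqrt{805 + \sqrt{3}} \approx 28.403$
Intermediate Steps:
$M{\left(Y \right)} = - 4 Y^{2}$ ($M{\left(Y \right)} = \left(0 + Y^{2}\right) \left(-4\right) = Y^{2} \left(-4\right) = - 4 Y^{2}$)
$x{\left(H \right)} = -6 + \sqrt{19 + H}$ ($x{\left(H \right)} = -6 + \sqrt{H + 19} = -6 + \sqrt{19 + H}$)
$\sqrt{811 + x{\left(M{\left(2 \right)} \right)}} = \sqrt{811 - \left(6 - \sqrt{19 - 4 \cdot 2^{2}}\right)} = \sqrt{811 - \left(6 - \sqrt{19 - 16}\right)} = \sqrt{811 - \left(6 - \sqrt{3}\right)} = \sqrt{805 + \sqrt{3}}$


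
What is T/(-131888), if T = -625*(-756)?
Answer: -118125/32972 ≈ -3.5826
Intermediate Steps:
T = 472500
T/(-131888) = 472500/(-131888) = 472500*(-1/131888) = -118125/32972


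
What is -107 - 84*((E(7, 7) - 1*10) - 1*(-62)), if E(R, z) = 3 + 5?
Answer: -5147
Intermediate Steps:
E(R, z) = 8
-107 - 84*((E(7, 7) - 1*10) - 1*(-62)) = -107 - 84*((8 - 1*10) - 1*(-62)) = -107 - 84*((8 - 10) + 62) = -107 - 84*(-2 + 62) = -107 - 84*60 = -107 - 5040 = -5147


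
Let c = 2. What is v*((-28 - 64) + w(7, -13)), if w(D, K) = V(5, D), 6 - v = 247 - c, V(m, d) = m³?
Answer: -7887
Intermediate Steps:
v = -239 (v = 6 - (247 - 1*2) = 6 - (247 - 2) = 6 - 1*245 = 6 - 245 = -239)
w(D, K) = 125 (w(D, K) = 5³ = 125)
v*((-28 - 64) + w(7, -13)) = -239*((-28 - 64) + 125) = -239*(-92 + 125) = -239*33 = -7887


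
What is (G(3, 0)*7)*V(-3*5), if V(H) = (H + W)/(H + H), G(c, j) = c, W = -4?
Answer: 133/10 ≈ 13.300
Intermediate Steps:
V(H) = (-4 + H)/(2*H) (V(H) = (H - 4)/(H + H) = (-4 + H)/((2*H)) = (-4 + H)*(1/(2*H)) = (-4 + H)/(2*H))
(G(3, 0)*7)*V(-3*5) = (3*7)*((-4 - 3*5)/(2*((-3*5)))) = 21*((1/2)*(-4 - 15)/(-15)) = 21*((1/2)*(-1/15)*(-19)) = 21*(19/30) = 133/10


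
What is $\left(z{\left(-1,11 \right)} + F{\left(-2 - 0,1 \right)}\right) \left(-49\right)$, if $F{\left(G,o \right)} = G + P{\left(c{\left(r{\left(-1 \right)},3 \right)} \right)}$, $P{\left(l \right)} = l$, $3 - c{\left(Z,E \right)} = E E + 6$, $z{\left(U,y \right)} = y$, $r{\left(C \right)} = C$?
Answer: $147$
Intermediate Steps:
$c{\left(Z,E \right)} = -3 - E^{2}$ ($c{\left(Z,E \right)} = 3 - \left(E E + 6\right) = 3 - \left(E^{2} + 6\right) = 3 - \left(6 + E^{2}\right) = -3 - E^{2}$)
$F{\left(G,o \right)} = -12 + G$ ($F{\left(G,o \right)} = G - 12 = -12 + G$)
$\left(z{\left(-1,11 \right)} + F{\left(-2 - 0,1 \right)}\right) \left(-49\right) = \left(11 - 14\right) \left(-49\right) = \left(-3\right) \left(-49\right) = 147$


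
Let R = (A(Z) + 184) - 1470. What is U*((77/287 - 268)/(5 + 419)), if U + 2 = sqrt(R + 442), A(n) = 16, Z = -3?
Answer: 10977/8692 - 32931*I*sqrt(23)/8692 ≈ 1.2629 - 18.17*I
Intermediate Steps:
R = -1270 (R = (16 + 184) - 1470 = 200 - 1470 = -1270)
U = -2 + 6*I*sqrt(23) (U = -2 + sqrt(-1270 + 442) = -2 + sqrt(-828) = -2 + 6*I*sqrt(23) ≈ -2.0 + 28.775*I)
U*((77/287 - 268)/(5 + 419)) = (-2 + 6*I*sqrt(23))*((77/287 - 268)/(5 + 419)) = (-2 + 6*I*sqrt(23))*((77*(1/287) - 268)/424) = (-2 + 6*I*sqrt(23))*((11/41 - 268)*(1/424)) = (-2 + 6*I*sqrt(23))*(-10977/41*1/424) = (-2 + 6*I*sqrt(23))*(-10977/17384) = 10977/8692 - 32931*I*sqrt(23)/8692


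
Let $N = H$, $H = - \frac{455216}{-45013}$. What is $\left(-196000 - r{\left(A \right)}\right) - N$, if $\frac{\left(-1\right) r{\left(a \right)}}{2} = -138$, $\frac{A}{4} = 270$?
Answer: $- \frac{8835426804}{45013} \approx -1.9629 \cdot 10^{5}$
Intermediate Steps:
$A = 1080$ ($A = 4 \cdot 270 = 1080$)
$r{\left(a \right)} = 276$ ($r{\left(a \right)} = \left(-2\right) \left(-138\right) = 276$)
$H = \frac{455216}{45013}$ ($H = \left(-455216\right) \left(- \frac{1}{45013}\right) = \frac{455216}{45013} \approx 10.113$)
$N = \frac{455216}{45013} \approx 10.113$
$\left(-196000 - r{\left(A \right)}\right) - N = \left(-196000 - 276\right) - \frac{455216}{45013} = -196276 - \frac{455216}{45013} = - \frac{8835426804}{45013}$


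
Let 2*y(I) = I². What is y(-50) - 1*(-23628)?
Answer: 24878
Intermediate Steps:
y(I) = I²/2
y(-50) - 1*(-23628) = (½)*(-50)² - 1*(-23628) = (½)*2500 + 23628 = 1250 + 23628 = 24878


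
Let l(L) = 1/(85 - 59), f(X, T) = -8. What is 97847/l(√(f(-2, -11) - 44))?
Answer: 2544022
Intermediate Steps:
l(L) = 1/26
97847/l(√(f(-2, -11) - 44)) = 97847/(1/26) = 97847*26 = 2544022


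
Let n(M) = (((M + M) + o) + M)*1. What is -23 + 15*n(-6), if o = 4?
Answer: -233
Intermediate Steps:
n(M) = 4 + 3*M (n(M) = (((M + M) + 4) + M)*1 = ((2*M + 4) + M)*1 = ((4 + 2*M) + M)*1 = (4 + 3*M)*1 = 4 + 3*M)
-23 + 15*n(-6) = -23 + 15*(4 + 3*(-6)) = -23 + 15*(4 - 18) = -23 + 15*(-14) = -23 - 210 = -233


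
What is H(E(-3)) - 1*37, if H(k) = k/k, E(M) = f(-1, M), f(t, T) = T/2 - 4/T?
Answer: -36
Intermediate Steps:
f(t, T) = T/2 - 4/T (f(t, T) = T*(½) - 4/T = T/2 - 4/T)
E(M) = M/2 - 4/M
H(k) = 1
H(E(-3)) - 1*37 = 1 - 1*37 = 1 - 37 = -36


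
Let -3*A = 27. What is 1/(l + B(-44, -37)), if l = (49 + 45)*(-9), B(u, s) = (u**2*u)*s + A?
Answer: 1/3150953 ≈ 3.1736e-7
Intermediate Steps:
A = -9 (A = -1/3*27 = -9)
B(u, s) = -9 + s*u**3 (B(u, s) = (u**2*u)*s - 9 = u**3*s - 9 = s*u**3 - 9 = -9 + s*u**3)
l = -846 (l = 94*(-9) = -846)
1/(l + B(-44, -37)) = 1/(-846 + (-9 - 37*(-44)**3)) = 1/(-846 + (-9 - 37*(-85184))) = 1/(-846 + (-9 + 3151808)) = 1/(-846 + 3151799) = 1/3150953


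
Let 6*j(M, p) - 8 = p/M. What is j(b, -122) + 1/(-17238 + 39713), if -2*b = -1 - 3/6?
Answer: -5214191/202275 ≈ -25.778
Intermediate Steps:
b = 3/4 (b = -(-1 - 3/6)/2 = -(-1 + (1/6)*(-3))/2 = -(-1 - 1/2)/2 = -1/2*(-3/2) = 3/4 ≈ 0.75000)
j(M, p) = 4/3 + p/(6*M) (j(M, p) = 4/3 + (p/M)/6 = 4/3 + p/(6*M))
j(b, -122) + 1/(-17238 + 39713) = (-122 + 8*(3/4))/(6*(3/4)) + 1/(-17238 + 39713) = (1/6)*(4/3)*(-122 + 6) + 1/22475 = (1/6)*(4/3)*(-116) + 1/22475 = -232/9 + 1/22475 = -5214191/202275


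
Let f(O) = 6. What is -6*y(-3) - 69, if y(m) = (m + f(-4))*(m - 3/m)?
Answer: -33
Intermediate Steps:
y(m) = (6 + m)*(m - 3/m) (y(m) = (m + 6)*(m - 3/m) = (6 + m)*(m - 3/m))
-6*y(-3) - 69 = -6*(-3 + (-3)² - 18/(-3) + 6*(-3)) - 69 = -6*(-3 + 9 - 18*(-⅓) - 18) - 69 = -6*(-3 + 9 + 6 - 18) - 69 = -6*(-6) - 69 = 36 - 69 = -33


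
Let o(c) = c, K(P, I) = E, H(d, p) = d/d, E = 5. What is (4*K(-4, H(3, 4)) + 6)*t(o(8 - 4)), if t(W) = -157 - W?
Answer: -4186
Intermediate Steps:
H(d, p) = 1
K(P, I) = 5
(4*K(-4, H(3, 4)) + 6)*t(o(8 - 4)) = (4*5 + 6)*(-157 - (8 - 4)) = (20 + 6)*(-157 - 1*4) = 26*(-157 - 4) = 26*(-161) = -4186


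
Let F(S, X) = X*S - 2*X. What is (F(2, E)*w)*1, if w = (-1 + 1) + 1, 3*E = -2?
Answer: 0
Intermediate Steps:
E = -⅔ (E = (⅓)*(-2) = -⅔ ≈ -0.66667)
F(S, X) = -2*X + S*X (F(S, X) = S*X - 2*X = -2*X + S*X)
w = 1 (w = 0 + 1 = 1)
(F(2, E)*w)*1 = (-2*(-2 + 2)/3*1)*1 = (-⅔*0*1)*1 = (0*1)*1 = 0*1 = 0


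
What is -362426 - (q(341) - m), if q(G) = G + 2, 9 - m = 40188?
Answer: -402948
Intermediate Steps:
m = -40179 (m = 9 - 1*40188 = 9 - 40188 = -40179)
q(G) = 2 + G
-362426 - (q(341) - m) = -362426 - ((2 + 341) - 1*(-40179)) = -362426 - (343 + 40179) = -362426 - 1*40522 = -362426 - 40522 = -402948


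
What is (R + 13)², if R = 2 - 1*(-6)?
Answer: 441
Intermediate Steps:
R = 8 (R = 2 + 6 = 8)
(R + 13)² = (8 + 13)² = 21² = 441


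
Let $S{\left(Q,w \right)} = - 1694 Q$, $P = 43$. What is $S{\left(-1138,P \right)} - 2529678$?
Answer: $-601906$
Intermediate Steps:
$S{\left(-1138,P \right)} - 2529678 = \left(-1694\right) \left(-1138\right) - 2529678 = 1927772 - 2529678 = -601906$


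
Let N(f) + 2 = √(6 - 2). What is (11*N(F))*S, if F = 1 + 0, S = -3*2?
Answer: 0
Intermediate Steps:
S = -6
F = 1
N(f) = 0 (N(f) = -2 + √(6 - 2) = -2 + √4 = -2 + 2 = 0)
(11*N(F))*S = (11*0)*(-6) = 0*(-6) = 0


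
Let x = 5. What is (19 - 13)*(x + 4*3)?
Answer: 102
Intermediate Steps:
(19 - 13)*(x + 4*3) = (19 - 13)*(5 + 4*3) = 6*(5 + 12) = 6*17 = 102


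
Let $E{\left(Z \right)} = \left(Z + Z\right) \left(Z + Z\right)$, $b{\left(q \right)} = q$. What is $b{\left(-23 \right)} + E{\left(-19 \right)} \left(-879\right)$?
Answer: $-1269299$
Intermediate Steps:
$E{\left(Z \right)} = 4 Z^{2}$ ($E{\left(Z \right)} = 2 Z 2 Z = 4 Z^{2}$)
$b{\left(-23 \right)} + E{\left(-19 \right)} \left(-879\right) = -23 + 4 \left(-19\right)^{2} \left(-879\right) = -23 + 4 \cdot 361 \left(-879\right) = -23 + 1444 \left(-879\right) = -23 - 1269276 = -1269299$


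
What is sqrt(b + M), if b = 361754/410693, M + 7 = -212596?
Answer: 5*I*sqrt(1434373264532905)/410693 ≈ 461.09*I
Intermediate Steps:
M = -212603 (M = -7 - 212596 = -212603)
b = 361754/410693 (b = 361754*(1/410693) = 361754/410693 ≈ 0.88084)
sqrt(b + M) = sqrt(361754/410693 - 212603) = sqrt(-87314202125/410693) = 5*I*sqrt(1434373264532905)/410693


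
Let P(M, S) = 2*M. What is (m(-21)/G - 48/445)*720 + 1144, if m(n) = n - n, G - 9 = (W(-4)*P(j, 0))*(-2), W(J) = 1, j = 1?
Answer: 94904/89 ≈ 1066.3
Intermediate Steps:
G = 5 (G = 9 + (1*(2*1))*(-2) = 9 + (1*2)*(-2) = 9 + 2*(-2) = 9 - 4 = 5)
m(n) = 0
(m(-21)/G - 48/445)*720 + 1144 = (0/5 - 48/445)*720 + 1144 = (0*(⅕) - 48*1/445)*720 + 1144 = (0 - 48/445)*720 + 1144 = -48/445*720 + 1144 = -6912/89 + 1144 = 94904/89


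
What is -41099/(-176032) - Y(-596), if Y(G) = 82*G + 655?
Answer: 8487776043/176032 ≈ 48217.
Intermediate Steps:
Y(G) = 655 + 82*G
-41099/(-176032) - Y(-596) = -41099/(-176032) - (655 + 82*(-596)) = -41099*(-1/176032) - (655 - 48872) = 41099/176032 - 1*(-48217) = 41099/176032 + 48217 = 8487776043/176032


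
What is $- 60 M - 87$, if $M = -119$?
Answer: $7053$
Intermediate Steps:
$- 60 M - 87 = \left(-60\right) \left(-119\right) - 87 = 7140 - 87 = 7053$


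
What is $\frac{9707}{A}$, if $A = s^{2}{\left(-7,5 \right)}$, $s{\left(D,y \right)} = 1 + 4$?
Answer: $\frac{9707}{25} \approx 388.28$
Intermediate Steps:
$s{\left(D,y \right)} = 5$
$A = 25$ ($A = 5^{2} = 25$)
$\frac{9707}{A} = \frac{9707}{25}$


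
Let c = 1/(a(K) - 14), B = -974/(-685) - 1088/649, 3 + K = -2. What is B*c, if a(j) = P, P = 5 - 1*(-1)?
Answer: 56577/1778260 ≈ 0.031816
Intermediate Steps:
K = -5 (K = -3 - 2 = -5)
B = -113154/444565 (B = -974*(-1/685) - 1088*1/649 = 974/685 - 1088/649 = -113154/444565 ≈ -0.25453)
P = 6 (P = 5 + 1 = 6)
a(j) = 6
c = -⅛ (c = 1/(6 - 14) = 1/(-8) = -⅛ ≈ -0.12500)
B*c = -113154/444565*(-⅛) = 56577/1778260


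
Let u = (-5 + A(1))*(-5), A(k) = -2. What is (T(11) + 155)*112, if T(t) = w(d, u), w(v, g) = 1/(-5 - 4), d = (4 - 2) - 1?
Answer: 156128/9 ≈ 17348.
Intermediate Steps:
d = 1 (d = 2 - 1 = 1)
u = 35 (u = (-5 - 2)*(-5) = -7*(-5) = 35)
w(v, g) = -⅑ (w(v, g) = 1/(-9) = -⅑)
T(t) = -⅑
(T(11) + 155)*112 = (-⅑ + 155)*112 = (1394/9)*112 = 156128/9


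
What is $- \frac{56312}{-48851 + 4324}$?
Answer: $\frac{56312}{44527} \approx 1.2647$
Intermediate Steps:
$- \frac{56312}{-48851 + 4324} = - \frac{56312}{-44527} = \left(-56312\right) \left(- \frac{1}{44527}\right) = \frac{56312}{44527}$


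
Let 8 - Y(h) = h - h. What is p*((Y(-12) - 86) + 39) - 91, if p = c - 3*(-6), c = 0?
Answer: -793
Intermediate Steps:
Y(h) = 8 (Y(h) = 8 - (h - h) = 8 - 1*0 = 8 + 0 = 8)
p = 18 (p = 0 - 3*(-6) = 0 + 18 = 18)
p*((Y(-12) - 86) + 39) - 91 = 18*((8 - 86) + 39) - 91 = 18*(-78 + 39) - 91 = 18*(-39) - 91 = -702 - 91 = -793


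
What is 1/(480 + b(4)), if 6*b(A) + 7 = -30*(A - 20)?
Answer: 6/3353 ≈ 0.0017894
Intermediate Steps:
b(A) = 593/6 - 5*A (b(A) = -7/6 + (-30*(A - 20))/6 = -7/6 + (-30*(-20 + A))/6 = -7/6 + (600 - 30*A)/6 = -7/6 + (100 - 5*A) = 593/6 - 5*A)
1/(480 + b(4)) = 1/(480 + (593/6 - 5*4)) = 1/(480 + (593/6 - 20)) = 1/(480 + 473/6) = 1/(3353/6) = 6/3353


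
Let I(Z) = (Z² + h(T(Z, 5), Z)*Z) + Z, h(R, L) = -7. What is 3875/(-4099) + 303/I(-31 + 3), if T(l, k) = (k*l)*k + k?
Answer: -2447003/3902248 ≈ -0.62708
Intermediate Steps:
T(l, k) = k + l*k² (T(l, k) = l*k² + k = k + l*k²)
I(Z) = Z² - 6*Z (I(Z) = (Z² - 7*Z) + Z = Z² - 6*Z)
3875/(-4099) + 303/I(-31 + 3) = 3875/(-4099) + 303/(((-31 + 3)*(-6 + (-31 + 3)))) = 3875*(-1/4099) + 303/((-28*(-6 - 28))) = -3875/4099 + 303/((-28*(-34))) = -3875/4099 + 303/952 = -2447003/3902248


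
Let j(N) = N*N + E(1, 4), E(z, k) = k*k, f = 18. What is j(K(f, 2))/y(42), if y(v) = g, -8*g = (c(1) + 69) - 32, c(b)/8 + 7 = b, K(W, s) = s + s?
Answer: 256/11 ≈ 23.273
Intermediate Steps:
K(W, s) = 2*s
c(b) = -56 + 8*b
E(z, k) = k²
j(N) = 16 + N² (j(N) = N*N + 4² = N² + 16 = 16 + N²)
g = 11/8 (g = -(((-56 + 8*1) + 69) - 32)/8 = -(((-56 + 8) + 69) - 32)/8 = -((-48 + 69) - 32)/8 = -(21 - 32)/8 = -⅛*(-11) = 11/8 ≈ 1.3750)
y(v) = 11/8
j(K(f, 2))/y(42) = (16 + (2*2)²)/(11/8) = (16 + 4²)*(8/11) = (16 + 16)*(8/11) = 32*(8/11) = 256/11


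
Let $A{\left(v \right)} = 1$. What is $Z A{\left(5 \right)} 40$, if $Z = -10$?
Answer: $-400$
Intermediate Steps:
$Z A{\left(5 \right)} 40 = \left(-10\right) 1 \cdot 40 = \left(-10\right) 40 = -400$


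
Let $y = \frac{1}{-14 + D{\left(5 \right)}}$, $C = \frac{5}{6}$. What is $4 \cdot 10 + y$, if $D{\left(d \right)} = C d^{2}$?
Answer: $\frac{1646}{41} \approx 40.146$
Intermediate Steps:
$C = \frac{5}{6}$ ($C = 5 \cdot \frac{1}{6} = \frac{5}{6} \approx 0.83333$)
$D{\left(d \right)} = \frac{5 d^{2}}{6}$
$y = \frac{6}{41}$ ($y = \frac{1}{-14 + \frac{5 \cdot 5^{2}}{6}} = \frac{1}{-14 + \frac{5}{6} \cdot 25} = \frac{1}{-14 + \frac{125}{6}} = \frac{1}{\frac{41}{6}} = \frac{6}{41} \approx 0.14634$)
$4 \cdot 10 + y = 4 \cdot 10 + \frac{6}{41} = 40 + \frac{6}{41} = \frac{1646}{41}$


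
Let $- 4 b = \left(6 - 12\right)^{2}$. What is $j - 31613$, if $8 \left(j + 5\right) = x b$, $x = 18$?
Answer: $- \frac{126553}{4} \approx -31638.0$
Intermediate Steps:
$b = -9$ ($b = - \frac{\left(6 - 12\right)^{2}}{4} = - \frac{\left(-6\right)^{2}}{4} = \left(- \frac{1}{4}\right) 36 = -9$)
$j = - \frac{101}{4}$ ($j = -5 + \frac{18 \left(-9\right)}{8} = -5 + \frac{1}{8} \left(-162\right) = -5 - \frac{81}{4} = - \frac{101}{4} \approx -25.25$)
$j - 31613 = - \frac{101}{4} - 31613 = - \frac{126553}{4}$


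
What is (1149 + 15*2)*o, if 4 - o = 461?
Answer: -538803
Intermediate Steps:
o = -457 (o = 4 - 1*461 = 4 - 461 = -457)
(1149 + 15*2)*o = (1149 + 15*2)*(-457) = (1149 + 30)*(-457) = 1179*(-457) = -538803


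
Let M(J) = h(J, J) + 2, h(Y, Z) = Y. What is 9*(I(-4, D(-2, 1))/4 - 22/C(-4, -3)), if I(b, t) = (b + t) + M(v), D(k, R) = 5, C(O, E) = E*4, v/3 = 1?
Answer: 30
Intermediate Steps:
v = 3 (v = 3*1 = 3)
C(O, E) = 4*E
M(J) = 2 + J (M(J) = J + 2 = 2 + J)
I(b, t) = 5 + b + t (I(b, t) = (b + t) + (2 + 3) = (b + t) + 5 = 5 + b + t)
9*(I(-4, D(-2, 1))/4 - 22/C(-4, -3)) = 9*((5 - 4 + 5)/4 - 22/(4*(-3))) = 9*(6*(¼) - 22/(-12)) = 9*(3/2 - 22*(-1/12)) = 9*(3/2 + 11/6) = 9*(10/3) = 30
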